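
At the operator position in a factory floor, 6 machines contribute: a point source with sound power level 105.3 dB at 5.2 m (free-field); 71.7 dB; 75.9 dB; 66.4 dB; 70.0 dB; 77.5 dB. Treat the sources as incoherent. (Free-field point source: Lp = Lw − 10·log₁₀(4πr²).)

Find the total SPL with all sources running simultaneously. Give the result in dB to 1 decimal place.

Source at 5.2 m: Lp = 105.3 − 10·log₁₀(4π·5.2²) = 105.3 − 10·log₁₀(339.795) = 80.0 dB.
Converting to relative power and adding: 10^(80.0/10) + 10^(71.7/10) + 10^(75.9/10) + 10^(66.4/10) + 10^(70.0/10) + 10^(77.5/10) = 2.243e+08.
Combined level = 10 log₁₀(2.243e+08) = 83.5 dB.

83.5 dB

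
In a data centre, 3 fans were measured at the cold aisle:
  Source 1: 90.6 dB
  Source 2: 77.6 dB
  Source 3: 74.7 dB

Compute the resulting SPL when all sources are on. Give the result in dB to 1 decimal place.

90.9 dB

Converting to relative power and adding: 10^(90.6/10) + 10^(77.6/10) + 10^(74.7/10) = 1.235e+09.
Combined level = 10 log₁₀(1.235e+09) = 90.9 dB.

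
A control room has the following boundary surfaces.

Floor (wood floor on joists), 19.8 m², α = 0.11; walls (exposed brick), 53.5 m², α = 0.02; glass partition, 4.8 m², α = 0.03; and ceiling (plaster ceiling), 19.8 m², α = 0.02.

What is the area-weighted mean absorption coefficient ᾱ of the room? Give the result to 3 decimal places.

S = Σ Sᵢ = 19.8 + 53.5 + 4.8 + 19.8 = 97.9 m².
Σ(Sᵢαᵢ) = 19.8×0.11 + 53.5×0.02 + 4.8×0.03 + 19.8×0.02 = 3.788.
ᾱ = A/S = 0.039.

0.039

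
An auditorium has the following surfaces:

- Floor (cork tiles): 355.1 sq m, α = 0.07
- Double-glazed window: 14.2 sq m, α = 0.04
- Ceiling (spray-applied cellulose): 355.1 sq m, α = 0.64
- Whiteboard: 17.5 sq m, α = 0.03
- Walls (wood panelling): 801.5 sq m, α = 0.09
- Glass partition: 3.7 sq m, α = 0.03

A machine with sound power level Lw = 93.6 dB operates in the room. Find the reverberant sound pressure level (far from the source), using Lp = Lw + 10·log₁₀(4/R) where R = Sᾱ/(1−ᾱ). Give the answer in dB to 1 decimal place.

73.5 dB

Σ(Sᵢαᵢ) = 355.1·0.07 + 14.2·0.04 + 355.1·0.64 + 17.5·0.03 + 801.5·0.09 + 3.7·0.03 = 325.460; total area S = 1547.1 sq m.
ᾱ = 325.460/1547.1 = 0.2104; R = Sᾱ/(1−ᾱ) = 325.460/(1−0.2104) = 412.183 sq m.
Lp = Lw + 10 log₁₀(4/R) = 93.6 -20.13 = 73.5 dB.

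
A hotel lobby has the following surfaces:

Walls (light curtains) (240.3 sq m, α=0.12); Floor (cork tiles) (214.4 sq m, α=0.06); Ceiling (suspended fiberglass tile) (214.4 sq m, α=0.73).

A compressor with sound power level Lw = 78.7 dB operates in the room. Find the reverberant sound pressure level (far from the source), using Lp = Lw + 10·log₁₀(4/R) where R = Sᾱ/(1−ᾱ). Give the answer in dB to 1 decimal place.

60.2 dB

A = 198.212 sabins; S = 669.1 sq m.
ᾱ = 198.212/669.1 = 0.2962; R = Sᾱ/(1−ᾱ) = 198.212/(1−0.2962) = 281.631 sq m.
Lp = Lw + 10 log₁₀(4/R) = 78.7 -18.48 = 60.2 dB.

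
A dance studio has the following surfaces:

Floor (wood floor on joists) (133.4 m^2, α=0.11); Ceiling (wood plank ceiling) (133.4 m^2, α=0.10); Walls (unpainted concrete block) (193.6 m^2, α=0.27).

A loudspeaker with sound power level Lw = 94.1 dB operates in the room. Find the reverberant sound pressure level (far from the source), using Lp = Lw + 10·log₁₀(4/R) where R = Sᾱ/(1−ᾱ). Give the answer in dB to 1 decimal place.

A = 80.286 sabins; S = 460.4 m^2.
ᾱ = 80.286/460.4 = 0.1744; R = Sᾱ/(1−ᾱ) = 80.286/(1−0.1744) = 97.246 m^2.
Lp = Lw + 10 log₁₀(4/R) = 94.1 -13.86 = 80.2 dB.

80.2 dB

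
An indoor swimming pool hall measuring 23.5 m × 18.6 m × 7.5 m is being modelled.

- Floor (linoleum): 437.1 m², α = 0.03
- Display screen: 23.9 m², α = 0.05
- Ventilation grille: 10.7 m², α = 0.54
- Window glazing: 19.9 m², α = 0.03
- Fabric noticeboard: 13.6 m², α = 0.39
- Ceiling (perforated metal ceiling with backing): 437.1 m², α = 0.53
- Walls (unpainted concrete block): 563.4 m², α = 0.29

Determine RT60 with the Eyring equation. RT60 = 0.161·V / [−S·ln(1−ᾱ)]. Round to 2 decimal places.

Total surface area S = 437.1 + 23.9 + 10.7 + 19.9 + 13.6 + 437.1 + 563.4 = 1505.7 m².
Σ(Sᵢαᵢ) = 437.1×0.03 + 23.9×0.05 + 10.7×0.54 + 19.9×0.03 + 13.6×0.39 + 437.1×0.53 + 563.4×0.29 = 421.036.
ᾱ = 421.036 / 1505.7 = 0.2796.
Eyring denominator: −S ln(1−ᾱ) = 493.792.
V = 23.5 × 18.6 × 7.5 = 3278.25 m³.
T = 0.161·V/[−S·ln(1−ᾱ)] = 0.161·3278.25/493.792 = 1.07 s.

1.07 s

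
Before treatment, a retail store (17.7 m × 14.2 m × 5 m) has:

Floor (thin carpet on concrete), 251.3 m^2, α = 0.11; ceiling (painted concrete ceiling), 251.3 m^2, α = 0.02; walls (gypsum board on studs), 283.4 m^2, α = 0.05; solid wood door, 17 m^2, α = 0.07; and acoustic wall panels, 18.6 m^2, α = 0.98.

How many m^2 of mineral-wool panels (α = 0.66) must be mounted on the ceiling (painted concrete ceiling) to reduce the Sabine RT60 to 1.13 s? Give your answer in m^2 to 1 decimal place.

176.2

Equivalent absorption area: A₁ = 251.3×0.11 + 251.3×0.02 + 283.4×0.05 + 17×0.07 + 18.6×0.98 = 66.257 m^2.
Required A₂ = 0.161·1256.7/1.13 = 179.052 sabins.
ΔA needed = 179.052 − 66.257 = 112.795 sabins.
Each m^2 of panel replacing the ceiling (painted concrete ceiling) adds (0.66 − 0.02) = 0.64 sabins.
Area = ΔA/Δα = 112.795/0.64 = 176.2 m^2.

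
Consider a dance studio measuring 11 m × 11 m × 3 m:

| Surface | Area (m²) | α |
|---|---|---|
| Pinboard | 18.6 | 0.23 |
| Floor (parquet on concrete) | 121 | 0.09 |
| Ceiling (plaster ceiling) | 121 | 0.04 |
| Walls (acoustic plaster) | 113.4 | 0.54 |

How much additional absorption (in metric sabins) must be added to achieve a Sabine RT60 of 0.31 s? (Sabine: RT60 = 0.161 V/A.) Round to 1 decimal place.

Equivalent absorption area: A₁ = 18.6×0.23 + 121×0.09 + 121×0.04 + 113.4×0.54 = 81.244 m².
For T = 0.31 s, need A₂ = 0.161·V/T = 0.161·363/0.31 = 188.526 sabins.
Additional absorption ΔA = 188.526 − 81.244 = 107.3 sabins.

107.3 sabins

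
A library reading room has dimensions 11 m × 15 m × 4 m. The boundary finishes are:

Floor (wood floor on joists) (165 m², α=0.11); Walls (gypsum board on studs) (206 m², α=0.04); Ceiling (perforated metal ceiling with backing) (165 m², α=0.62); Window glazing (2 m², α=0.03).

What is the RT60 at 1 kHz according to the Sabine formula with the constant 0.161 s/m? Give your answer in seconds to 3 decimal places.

0.825 s

Total absorption A = 165×0.11 + 206×0.04 + 165×0.62 + 2×0.03
  = 18.150 + 8.240 + 102.300 + 0.060 = 128.750 m² sabins.
V = 11·15·4 = 660 m³.
Sabine: RT60 = 0.161 × 660 / 128.750 = 0.825 s.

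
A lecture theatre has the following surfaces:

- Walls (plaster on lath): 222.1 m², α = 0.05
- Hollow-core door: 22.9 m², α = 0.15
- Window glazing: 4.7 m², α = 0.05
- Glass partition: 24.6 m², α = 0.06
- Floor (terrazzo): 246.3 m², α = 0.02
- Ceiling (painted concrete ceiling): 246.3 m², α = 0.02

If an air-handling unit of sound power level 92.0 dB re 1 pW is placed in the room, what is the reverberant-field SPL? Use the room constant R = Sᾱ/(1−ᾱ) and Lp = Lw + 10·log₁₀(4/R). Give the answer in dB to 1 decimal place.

Σ(Sᵢαᵢ) = 222.1×0.05 + 22.9×0.15 + 4.7×0.05 + 24.6×0.06 + 246.3×0.02 + 246.3×0.02 = 26.103; total area S = 766.9 m².
ᾱ = 0.0340, so room constant R = A/(1−ᾱ) = 27.022 m².
Lp = Lw + 10 log₁₀(4/R) = 92.0 -8.30 = 83.7 dB.

83.7 dB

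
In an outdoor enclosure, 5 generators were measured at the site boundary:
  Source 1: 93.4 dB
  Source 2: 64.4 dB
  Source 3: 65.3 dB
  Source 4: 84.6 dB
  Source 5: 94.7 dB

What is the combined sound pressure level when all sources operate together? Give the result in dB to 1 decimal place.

97.4 dB

Sum in the linear (power) domain: Σ 10^(Lᵢ/10) = 10^(93.4/10) + 10^(64.4/10) + 10^(65.3/10) + 10^(84.6/10) + 10^(94.7/10) = 5.434e+09.
L_total = 10·log₁₀(5.434e+09) = 97.4 dB.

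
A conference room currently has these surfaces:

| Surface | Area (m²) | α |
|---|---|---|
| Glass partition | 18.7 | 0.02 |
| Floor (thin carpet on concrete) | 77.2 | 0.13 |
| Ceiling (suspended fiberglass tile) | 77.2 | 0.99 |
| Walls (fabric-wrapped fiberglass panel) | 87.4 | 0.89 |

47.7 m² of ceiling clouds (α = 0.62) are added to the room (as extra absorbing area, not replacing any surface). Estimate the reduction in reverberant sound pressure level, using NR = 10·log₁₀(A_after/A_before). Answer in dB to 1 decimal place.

A_before = Σ Sᵢαᵢ = 18.7·0.02 + 77.2·0.13 + 77.2·0.99 + 87.4·0.89 = 164.624 sabins.
Added absorption = 47.7 × 0.62 = 29.574 sabins.
New total A_after = 194.198 sabins.
Reduction = 10 log₁₀(A_after/A_before) = 10 log₁₀(1.1796) = 0.7 dB.

0.7 dB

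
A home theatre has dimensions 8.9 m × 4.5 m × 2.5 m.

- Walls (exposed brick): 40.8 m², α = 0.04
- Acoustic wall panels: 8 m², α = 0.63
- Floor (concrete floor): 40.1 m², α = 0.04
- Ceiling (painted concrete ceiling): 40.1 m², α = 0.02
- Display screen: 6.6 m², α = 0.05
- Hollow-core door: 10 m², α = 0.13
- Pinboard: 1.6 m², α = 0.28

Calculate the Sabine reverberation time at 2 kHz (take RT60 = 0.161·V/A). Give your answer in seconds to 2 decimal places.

Total absorption A = 40.8·0.04 + 8·0.63 + 40.1·0.04 + 40.1·0.02 + 6.6·0.05 + 10·0.13 + 1.6·0.28
  = 1.632 + 5.040 + 1.604 + 0.802 + 0.330 + 1.300 + 0.448 = 11.156 m² sabins.
Room volume: 100.125 m³.
Sabine: RT60 = 0.161 × 100.125 / 11.156 = 1.44 s.

1.44 seconds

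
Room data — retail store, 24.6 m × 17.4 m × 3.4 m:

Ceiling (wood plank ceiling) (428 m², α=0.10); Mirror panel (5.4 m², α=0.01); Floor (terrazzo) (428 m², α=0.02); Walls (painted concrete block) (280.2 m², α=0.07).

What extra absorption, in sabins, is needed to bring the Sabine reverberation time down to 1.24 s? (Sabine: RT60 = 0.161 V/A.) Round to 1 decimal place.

Summing Sᵢαᵢ: 42.800 + 0.054 + 8.560 + 19.614 → A₁ = 71.028 sabins.
V = 1455.336 m³. Required absorption A₂ = 0.161 × 1455.336 / 1.24 = 188.959 sabins.
Additional absorption ΔA = 188.959 − 71.028 = 117.9 sabins.

117.9 sabins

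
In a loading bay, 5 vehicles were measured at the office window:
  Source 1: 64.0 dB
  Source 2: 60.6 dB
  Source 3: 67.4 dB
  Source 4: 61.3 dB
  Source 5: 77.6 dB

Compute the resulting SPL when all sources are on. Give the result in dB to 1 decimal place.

78.3 dB

Sum in the linear (power) domain: Σ 10^(Lᵢ/10) = 10^(64.0/10) + 10^(60.6/10) + 10^(67.4/10) + 10^(61.3/10) + 10^(77.6/10) = 6.805e+07.
L_total = 10·log₁₀(6.805e+07) = 78.3 dB.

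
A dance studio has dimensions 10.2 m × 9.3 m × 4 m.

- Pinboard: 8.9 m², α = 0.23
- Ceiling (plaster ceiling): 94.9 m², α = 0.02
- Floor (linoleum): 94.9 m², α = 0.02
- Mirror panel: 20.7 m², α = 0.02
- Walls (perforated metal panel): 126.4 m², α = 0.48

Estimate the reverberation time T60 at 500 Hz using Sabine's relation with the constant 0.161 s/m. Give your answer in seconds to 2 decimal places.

A = Σ Sᵢαᵢ = 8.9·0.23 + 94.9·0.02 + 94.9·0.02 + 20.7·0.02 + 126.4·0.48 = 66.929 sabins.
V = 10.2·9.3·4 = 379.44 m³.
T = 0.161 V/A = 0.161·379.44/66.929 = 0.91 s.

0.91 s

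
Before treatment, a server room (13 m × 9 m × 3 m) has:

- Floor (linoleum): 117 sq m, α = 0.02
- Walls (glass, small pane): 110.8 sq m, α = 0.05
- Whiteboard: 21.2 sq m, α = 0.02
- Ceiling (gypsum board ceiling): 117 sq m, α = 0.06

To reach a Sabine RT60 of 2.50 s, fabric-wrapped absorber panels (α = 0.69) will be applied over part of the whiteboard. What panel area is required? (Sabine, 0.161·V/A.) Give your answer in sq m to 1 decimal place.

Summing Sᵢαᵢ: 2.340 + 5.540 + 0.424 + 7.020 → A₁ = 15.324 sabins.
V = 351 m³. Target absorption A₂ = 0.161 × 351 / 2.50 = 22.604 sabins.
Absorption to add: 22.604 − 15.324 = 7.280 sabins.
Each sq m of panel replacing the whiteboard adds (0.69 − 0.02) = 0.67 sabins.
Panel area = 7.280 / 0.67 = 10.9 sq m.

10.9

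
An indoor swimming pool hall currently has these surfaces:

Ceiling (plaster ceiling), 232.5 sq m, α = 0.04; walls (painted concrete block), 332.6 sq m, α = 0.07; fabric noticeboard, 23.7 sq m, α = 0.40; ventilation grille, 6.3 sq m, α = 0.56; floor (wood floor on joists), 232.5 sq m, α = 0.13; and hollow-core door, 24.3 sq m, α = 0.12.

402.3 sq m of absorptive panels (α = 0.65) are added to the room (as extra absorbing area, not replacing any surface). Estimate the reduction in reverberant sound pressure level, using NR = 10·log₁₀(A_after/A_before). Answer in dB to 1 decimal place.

6.4 dB

Total absorption A_before = 232.5·0.04 + 332.6·0.07 + 23.7·0.40 + 6.3·0.56 + 232.5·0.13 + 24.3·0.12
  = 9.300 + 23.282 + 9.480 + 3.528 + 30.225 + 2.916 = 78.731 sq m sabins.
Treatment contributes 402.3·0.65 = 261.495 sabins.
New total A_after = 340.226 sabins.
Reduction = 10 log₁₀(A_after/A_before) = 10 log₁₀(4.3214) = 6.4 dB.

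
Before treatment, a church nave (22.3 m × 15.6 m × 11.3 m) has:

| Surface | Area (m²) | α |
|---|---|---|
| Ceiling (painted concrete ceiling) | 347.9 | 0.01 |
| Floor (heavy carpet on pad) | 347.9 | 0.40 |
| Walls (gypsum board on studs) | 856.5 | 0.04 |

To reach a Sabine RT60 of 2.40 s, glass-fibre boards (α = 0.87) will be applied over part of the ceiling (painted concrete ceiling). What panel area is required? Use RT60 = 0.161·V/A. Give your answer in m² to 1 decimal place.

A₁ = Σ Sᵢαᵢ = 347.9×0.01 + 347.9×0.40 + 856.5×0.04 = 176.899 sabins.
Required A₂ = 0.161·3931.044/2.40 = 263.708 sabins.
Absorption to add: 263.708 − 176.899 = 86.809 sabins.
Each m² of panel replacing the ceiling (painted concrete ceiling) adds (0.87 − 0.01) = 0.86 sabins.
Area = ΔA/Δα = 86.809/0.86 = 100.9 m².

100.9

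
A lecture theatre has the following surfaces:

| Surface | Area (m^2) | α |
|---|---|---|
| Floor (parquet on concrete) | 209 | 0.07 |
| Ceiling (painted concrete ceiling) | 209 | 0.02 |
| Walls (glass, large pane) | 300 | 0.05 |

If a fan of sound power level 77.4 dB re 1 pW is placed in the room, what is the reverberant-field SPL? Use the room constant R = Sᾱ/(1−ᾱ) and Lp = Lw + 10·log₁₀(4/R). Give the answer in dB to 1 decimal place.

67.9 dB

A = 33.810 sabins; S = 718.0 m^2.
ᾱ = 0.0471, so room constant R = A/(1−ᾱ) = 35.481 m^2.
Lp = Lw + 10 log₁₀(4/R) = 77.4 -9.48 = 67.9 dB.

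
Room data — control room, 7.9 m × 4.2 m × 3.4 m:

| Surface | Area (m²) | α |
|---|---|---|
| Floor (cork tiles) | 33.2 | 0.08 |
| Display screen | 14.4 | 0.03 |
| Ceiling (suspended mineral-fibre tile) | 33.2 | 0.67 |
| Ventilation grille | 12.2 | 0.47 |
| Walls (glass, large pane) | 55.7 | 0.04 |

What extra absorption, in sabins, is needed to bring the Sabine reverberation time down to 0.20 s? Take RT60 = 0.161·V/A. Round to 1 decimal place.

Equivalent absorption area: A₁ = 33.2*0.08 + 14.4*0.03 + 33.2*0.67 + 12.2*0.47 + 55.7*0.04 = 33.294 m².
Target A₂ = 0.161·112.812/0.20 = 90.814 sabins (V = 112.812 m³).
ΔA = A₂ − A₁ = 90.814 − 33.294 = 57.5 sabins.

57.5 sabins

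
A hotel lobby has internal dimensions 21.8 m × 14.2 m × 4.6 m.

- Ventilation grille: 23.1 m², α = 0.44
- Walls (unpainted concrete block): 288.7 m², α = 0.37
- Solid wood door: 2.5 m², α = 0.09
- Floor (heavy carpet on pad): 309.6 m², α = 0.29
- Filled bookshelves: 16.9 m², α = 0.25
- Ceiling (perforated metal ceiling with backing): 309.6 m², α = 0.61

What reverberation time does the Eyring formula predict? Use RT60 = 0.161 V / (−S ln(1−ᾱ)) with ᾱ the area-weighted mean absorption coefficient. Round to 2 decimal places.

Total surface area S = 23.1 + 288.7 + 2.5 + 309.6 + 16.9 + 309.6 = 950.4 m².
Σ(Sᵢαᵢ) = 23.1×0.44 + 288.7×0.37 + 2.5×0.09 + 309.6×0.29 + 16.9×0.25 + 309.6×0.61 = 400.073.
ᾱ = 400.073 / 950.4 = 0.4210.
−S·ln(1−ᾱ) = −950.4 × ln(1 − 0.4210) = 519.349.
V = 21.8 × 14.2 × 4.6 = 1423.976 m³.
RT60 = 0.161 × 1423.976 / 519.349 = 0.44 s.

0.44 s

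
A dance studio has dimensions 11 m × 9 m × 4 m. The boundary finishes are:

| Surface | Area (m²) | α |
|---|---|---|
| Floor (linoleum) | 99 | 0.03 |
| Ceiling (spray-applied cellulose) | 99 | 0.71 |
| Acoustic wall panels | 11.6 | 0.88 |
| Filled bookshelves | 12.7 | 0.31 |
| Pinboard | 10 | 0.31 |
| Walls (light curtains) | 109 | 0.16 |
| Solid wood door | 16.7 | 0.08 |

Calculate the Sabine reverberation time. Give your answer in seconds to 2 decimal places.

Total absorption A = 99×0.03 + 99×0.71 + 11.6×0.88 + 12.7×0.31 + 10×0.31 + 109×0.16 + 16.7×0.08
  = 2.970 + 70.290 + 10.208 + 3.937 + 3.100 + 17.440 + 1.336 = 109.281 m² sabins.
V = 11·9·4 = 396 m³.
Sabine: RT60 = 0.161 × 396 / 109.281 = 0.58 s.

0.58 seconds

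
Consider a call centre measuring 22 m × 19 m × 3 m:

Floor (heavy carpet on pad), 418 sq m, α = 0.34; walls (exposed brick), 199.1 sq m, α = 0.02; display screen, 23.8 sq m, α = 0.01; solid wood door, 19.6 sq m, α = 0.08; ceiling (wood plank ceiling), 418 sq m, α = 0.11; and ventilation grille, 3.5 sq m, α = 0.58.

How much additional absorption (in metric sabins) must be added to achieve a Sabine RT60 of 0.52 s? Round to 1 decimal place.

192.3 sabins

Total absorption A₁ = 418*0.34 + 199.1*0.02 + 23.8*0.01 + 19.6*0.08 + 418*0.11 + 3.5*0.58
  = 142.120 + 3.982 + 0.238 + 1.568 + 45.980 + 2.030 = 195.918 sq m sabins.
Target A₂ = 0.161·1254/0.52 = 388.258 sabins (V = 1254 m³).
Shortfall: 388.258 − 195.918 = 192.3 sabins.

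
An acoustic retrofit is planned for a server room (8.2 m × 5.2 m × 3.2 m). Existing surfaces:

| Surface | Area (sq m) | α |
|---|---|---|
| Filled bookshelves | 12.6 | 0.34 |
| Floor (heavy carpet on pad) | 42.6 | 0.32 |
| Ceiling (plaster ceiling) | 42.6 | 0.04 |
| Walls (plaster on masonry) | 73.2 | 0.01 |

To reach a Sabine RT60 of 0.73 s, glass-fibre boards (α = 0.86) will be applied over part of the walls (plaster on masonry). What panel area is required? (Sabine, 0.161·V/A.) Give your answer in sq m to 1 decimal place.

11.5

Summing Sᵢαᵢ: 4.284 + 13.632 + 1.704 + 0.732 → A₁ = 20.352 sabins.
V = 136.448 m³. Target absorption A₂ = 0.161 × 136.448 / 0.73 = 30.093 sabins.
ΔA needed = 30.093 − 20.352 = 9.741 sabins.
Each sq m of panel replacing the walls (plaster on masonry) adds (0.86 − 0.01) = 0.85 sabins.
Panel area = 9.741 / 0.85 = 11.5 sq m.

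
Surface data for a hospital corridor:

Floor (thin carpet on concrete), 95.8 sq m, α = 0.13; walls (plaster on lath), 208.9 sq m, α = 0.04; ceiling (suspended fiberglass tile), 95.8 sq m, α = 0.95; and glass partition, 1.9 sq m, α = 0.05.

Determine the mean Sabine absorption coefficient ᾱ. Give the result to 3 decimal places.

0.278

S = Σ Sᵢ = 95.8 + 208.9 + 95.8 + 1.9 = 402.4 sq m.
Weighted sum Σ Sα = 111.915.
ᾱ = A/S = 0.278.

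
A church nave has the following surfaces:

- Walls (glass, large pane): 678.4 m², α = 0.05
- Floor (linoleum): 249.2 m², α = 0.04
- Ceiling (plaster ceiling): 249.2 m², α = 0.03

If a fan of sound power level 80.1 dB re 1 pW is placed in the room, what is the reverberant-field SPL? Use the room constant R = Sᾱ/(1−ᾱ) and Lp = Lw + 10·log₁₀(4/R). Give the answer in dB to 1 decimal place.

Σ(Sᵢαᵢ) = 678.4×0.05 + 249.2×0.04 + 249.2×0.03 = 51.364; total area S = 1176.8 m².
ᾱ = 51.364/1176.8 = 0.0436; R = Sᾱ/(1−ᾱ) = 51.364/(1−0.0436) = 53.706 m².
Lp = 80.1 + 10·log₁₀(4/53.706) = 80.1 + (-11.28) = 68.8 dB.

68.8 dB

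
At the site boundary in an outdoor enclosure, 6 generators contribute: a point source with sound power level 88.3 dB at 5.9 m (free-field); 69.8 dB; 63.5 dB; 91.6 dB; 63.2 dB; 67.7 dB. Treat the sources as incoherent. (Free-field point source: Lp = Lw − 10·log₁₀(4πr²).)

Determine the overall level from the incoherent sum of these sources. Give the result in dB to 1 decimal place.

Source at 5.9 m: Lp = 88.3 − 10·log₁₀(4π·5.9²) = 88.3 − 10·log₁₀(437.435) = 61.9 dB.
Sum in the linear (power) domain: Σ 10^(Lᵢ/10) = 10^(61.9/10) + 10^(69.8/10) + 10^(63.5/10) + 10^(91.6/10) + 10^(63.2/10) + 10^(67.7/10) = 1.467e+09.
Combined level = 10 log₁₀(1.467e+09) = 91.7 dB.

91.7 dB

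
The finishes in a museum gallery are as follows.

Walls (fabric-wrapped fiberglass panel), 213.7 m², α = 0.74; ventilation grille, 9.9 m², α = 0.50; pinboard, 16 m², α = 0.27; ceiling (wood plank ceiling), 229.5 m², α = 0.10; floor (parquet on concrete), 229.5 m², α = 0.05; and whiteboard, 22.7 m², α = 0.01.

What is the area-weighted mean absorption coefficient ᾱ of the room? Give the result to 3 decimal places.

0.280

Total surface area S = 721.3 m².
A = 213.7×0.74 + 9.9×0.50 + 16×0.27 + 229.5×0.10 + 229.5×0.05 + 22.7×0.01 = 202.060 sabins.
ᾱ = A/S = 0.280.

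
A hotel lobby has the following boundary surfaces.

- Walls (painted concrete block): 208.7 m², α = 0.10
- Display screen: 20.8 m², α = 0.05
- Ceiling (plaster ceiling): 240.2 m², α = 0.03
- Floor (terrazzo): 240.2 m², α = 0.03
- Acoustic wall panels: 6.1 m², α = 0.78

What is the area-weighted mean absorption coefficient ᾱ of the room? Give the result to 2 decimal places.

0.06

S = Σ Sᵢ = 208.7 + 20.8 + 240.2 + 240.2 + 6.1 = 716.0 m².
Weighted sum Σ Sα = 41.080.
ᾱ = 41.080 / 716.0 = 0.06.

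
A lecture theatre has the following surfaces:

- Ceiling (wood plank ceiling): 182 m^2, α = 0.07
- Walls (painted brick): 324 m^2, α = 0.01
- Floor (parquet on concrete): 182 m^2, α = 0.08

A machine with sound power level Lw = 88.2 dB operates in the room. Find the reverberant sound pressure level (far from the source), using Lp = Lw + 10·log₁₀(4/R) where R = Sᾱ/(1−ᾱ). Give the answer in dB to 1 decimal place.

A = 30.540 sabins; S = 688.0 m^2.
ᾱ = 30.540/688.0 = 0.0444; R = Sᾱ/(1−ᾱ) = 30.540/(1−0.0444) = 31.959 m^2.
Lp = 88.2 + 10·log₁₀(4/31.959) = 88.2 + (-9.03) = 79.2 dB.

79.2 dB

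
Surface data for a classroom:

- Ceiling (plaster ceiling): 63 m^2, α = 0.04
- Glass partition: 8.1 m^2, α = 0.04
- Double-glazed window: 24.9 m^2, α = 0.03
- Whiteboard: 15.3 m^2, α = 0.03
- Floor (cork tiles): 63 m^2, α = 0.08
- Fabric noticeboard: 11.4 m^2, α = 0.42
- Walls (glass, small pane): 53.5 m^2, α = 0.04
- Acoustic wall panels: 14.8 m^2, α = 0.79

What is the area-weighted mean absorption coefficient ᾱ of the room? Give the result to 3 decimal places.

0.109

Total surface area S = 254.0 m^2.
Σ(Sᵢαᵢ) = 63×0.04 + 8.1×0.04 + 24.9×0.03 + 15.3×0.03 + 63×0.08 + 11.4×0.42 + 53.5×0.04 + 14.8×0.79 = 27.710.
ᾱ = 27.710 / 254.0 = 0.109.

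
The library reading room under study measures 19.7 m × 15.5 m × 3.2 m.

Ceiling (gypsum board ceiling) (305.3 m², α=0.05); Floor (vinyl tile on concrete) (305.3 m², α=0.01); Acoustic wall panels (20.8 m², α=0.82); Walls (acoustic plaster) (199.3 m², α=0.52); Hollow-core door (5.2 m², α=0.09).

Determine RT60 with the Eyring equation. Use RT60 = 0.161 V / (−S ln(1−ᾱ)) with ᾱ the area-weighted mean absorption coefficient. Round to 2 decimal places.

1.03 seconds

S = Σ Sᵢ = 835.9 m².
Σ(Sᵢαᵢ) = 305.3·0.05 + 305.3·0.01 + 20.8·0.82 + 199.3·0.52 + 5.2·0.09 = 139.478.
Mean coefficient ᾱ = A/S = 0.1669.
Eyring denominator: −S ln(1−ᾱ) = 152.637.
V = 19.7 × 15.5 × 3.2 = 977.12 m³.
T = 0.161·V/[−S·ln(1−ᾱ)] = 0.161·977.12/152.637 = 1.03 s.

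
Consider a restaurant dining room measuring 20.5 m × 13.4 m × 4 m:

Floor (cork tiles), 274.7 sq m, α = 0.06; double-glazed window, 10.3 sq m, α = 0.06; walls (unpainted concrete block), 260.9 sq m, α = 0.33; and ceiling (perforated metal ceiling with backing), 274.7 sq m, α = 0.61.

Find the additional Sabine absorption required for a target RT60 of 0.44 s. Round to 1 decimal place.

131.3 sabins

Equivalent absorption area: A₁ = 274.7*0.06 + 10.3*0.06 + 260.9*0.33 + 274.7*0.61 = 270.764 sq m.
For T = 0.44 s, need A₂ = 0.161·V/T = 0.161·1098.8/0.44 = 402.061 sabins.
Shortfall: 402.061 − 270.764 = 131.3 sabins.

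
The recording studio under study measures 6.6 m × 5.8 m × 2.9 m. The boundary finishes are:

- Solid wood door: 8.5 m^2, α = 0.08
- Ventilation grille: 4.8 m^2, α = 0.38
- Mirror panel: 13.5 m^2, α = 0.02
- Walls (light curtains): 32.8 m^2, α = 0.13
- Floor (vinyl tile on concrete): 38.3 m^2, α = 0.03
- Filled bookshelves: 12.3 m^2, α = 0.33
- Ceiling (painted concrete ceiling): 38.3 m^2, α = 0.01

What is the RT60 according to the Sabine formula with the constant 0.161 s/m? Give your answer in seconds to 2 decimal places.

1.42 seconds

Equivalent absorption area: A = 8.5*0.08 + 4.8*0.38 + 13.5*0.02 + 32.8*0.13 + 38.3*0.03 + 12.3*0.33 + 38.3*0.01 = 12.629 m^2.
Room volume: 111.012 m³.
Sabine: RT60 = 0.161 × 111.012 / 12.629 = 1.42 s.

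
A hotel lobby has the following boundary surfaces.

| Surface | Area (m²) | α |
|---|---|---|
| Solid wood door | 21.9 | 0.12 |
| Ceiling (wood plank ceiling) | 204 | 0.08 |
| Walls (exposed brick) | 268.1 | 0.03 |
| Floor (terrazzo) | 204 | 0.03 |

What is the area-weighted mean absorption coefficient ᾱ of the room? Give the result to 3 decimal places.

S = Σ Sᵢ = 21.9 + 204 + 268.1 + 204 = 698.0 m².
A = 21.9*0.12 + 204*0.08 + 268.1*0.03 + 204*0.03 = 33.111 sabins.
ᾱ = 33.111 / 698.0 = 0.047.

0.047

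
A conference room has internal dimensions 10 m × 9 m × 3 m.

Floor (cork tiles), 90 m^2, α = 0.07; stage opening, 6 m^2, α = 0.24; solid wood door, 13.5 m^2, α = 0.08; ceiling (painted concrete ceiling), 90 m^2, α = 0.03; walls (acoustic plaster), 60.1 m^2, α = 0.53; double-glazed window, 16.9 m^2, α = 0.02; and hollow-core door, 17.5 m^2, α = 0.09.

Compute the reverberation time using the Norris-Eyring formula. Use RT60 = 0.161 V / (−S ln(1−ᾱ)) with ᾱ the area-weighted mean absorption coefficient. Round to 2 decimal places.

0.88 s

S = Σ Sᵢ = 294.0 m^2.
Absorption A = 90·0.07 + 6·0.24 + 13.5·0.08 + 90·0.03 + 60.1·0.53 + 16.9·0.02 + 17.5·0.09 = 45.286 sabins.
ᾱ = 45.286 / 294.0 = 0.1540.
Eyring denominator: −S ln(1−ᾱ) = 49.167.
V = 10 × 9 × 3 = 270 m³.
RT60 = 0.161 × 270 / 49.167 = 0.88 s.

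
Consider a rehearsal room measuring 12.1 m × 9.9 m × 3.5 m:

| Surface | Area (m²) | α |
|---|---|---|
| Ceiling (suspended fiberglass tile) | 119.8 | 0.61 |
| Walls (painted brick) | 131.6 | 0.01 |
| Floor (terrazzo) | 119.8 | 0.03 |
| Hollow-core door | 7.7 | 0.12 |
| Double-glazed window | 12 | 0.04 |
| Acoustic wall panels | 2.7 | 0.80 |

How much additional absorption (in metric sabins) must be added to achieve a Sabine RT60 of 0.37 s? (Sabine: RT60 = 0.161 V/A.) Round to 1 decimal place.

100.9 sabins

Total absorption A₁ = 119.8*0.61 + 131.6*0.01 + 119.8*0.03 + 7.7*0.12 + 12*0.04 + 2.7*0.80
  = 73.078 + 1.316 + 3.594 + 0.924 + 0.480 + 2.160 = 81.552 m² sabins.
Target A₂ = 0.161·419.265/0.37 = 182.437 sabins (V = 419.265 m³).
Additional absorption ΔA = 182.437 − 81.552 = 100.9 sabins.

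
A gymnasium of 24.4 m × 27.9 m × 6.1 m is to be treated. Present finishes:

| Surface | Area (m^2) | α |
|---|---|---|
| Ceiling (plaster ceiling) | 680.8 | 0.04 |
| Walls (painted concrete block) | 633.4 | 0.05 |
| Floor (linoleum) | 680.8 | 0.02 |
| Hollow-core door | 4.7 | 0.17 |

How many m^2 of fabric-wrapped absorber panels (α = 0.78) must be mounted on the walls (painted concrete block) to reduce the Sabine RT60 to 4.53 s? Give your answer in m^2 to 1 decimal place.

101.7

A₁ = Σ Sᵢαᵢ = 680.8×0.04 + 633.4×0.05 + 680.8×0.02 + 4.7×0.17 = 73.317 sabins.
Required A₂ = 0.161·4152.636/4.53 = 147.588 sabins.
ΔA needed = 147.588 − 73.317 = 74.271 sabins.
Net gain per m^2: Δα = 0.78 − 0.05 = 0.73.
Area = ΔA/Δα = 74.271/0.73 = 101.7 m^2.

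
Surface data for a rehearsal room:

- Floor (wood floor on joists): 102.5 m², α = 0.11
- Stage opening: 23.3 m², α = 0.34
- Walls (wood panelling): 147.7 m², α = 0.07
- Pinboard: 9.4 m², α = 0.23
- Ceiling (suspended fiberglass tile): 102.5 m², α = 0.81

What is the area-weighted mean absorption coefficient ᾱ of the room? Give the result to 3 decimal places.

Total surface area S = 385.4 m².
Σ(Sᵢαᵢ) = 102.5*0.11 + 23.3*0.34 + 147.7*0.07 + 9.4*0.23 + 102.5*0.81 = 114.723.
ᾱ = A/S = 0.298.

0.298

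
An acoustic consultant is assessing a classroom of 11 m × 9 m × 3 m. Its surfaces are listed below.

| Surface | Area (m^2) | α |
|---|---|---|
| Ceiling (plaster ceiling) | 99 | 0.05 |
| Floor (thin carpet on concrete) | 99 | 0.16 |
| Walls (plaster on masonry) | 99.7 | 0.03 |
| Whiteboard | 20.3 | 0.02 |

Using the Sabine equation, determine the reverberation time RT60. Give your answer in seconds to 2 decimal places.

1.98 seconds

A = Σ Sᵢαᵢ = 99*0.05 + 99*0.16 + 99.7*0.03 + 20.3*0.02 = 24.187 sabins.
Room volume: 297 m³.
RT60 = 0.161 · V / A = 0.161 × 297 / 24.187 = 1.98 s.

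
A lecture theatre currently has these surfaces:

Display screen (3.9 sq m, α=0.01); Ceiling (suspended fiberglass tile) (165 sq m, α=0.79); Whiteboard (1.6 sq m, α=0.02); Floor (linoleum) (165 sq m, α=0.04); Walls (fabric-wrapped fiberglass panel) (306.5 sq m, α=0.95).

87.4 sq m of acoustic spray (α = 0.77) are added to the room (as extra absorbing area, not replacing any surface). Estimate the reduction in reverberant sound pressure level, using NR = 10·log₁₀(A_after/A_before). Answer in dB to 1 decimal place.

Summing Sᵢαᵢ: 0.039 + 130.350 + 0.032 + 6.600 + 291.175 → A_before = 428.196 sabins.
Added absorption = 87.4 × 0.77 = 67.298 sabins.
New total A_after = 495.494 sabins.
Reduction = 10 log₁₀(A_after/A_before) = 10 log₁₀(1.1572) = 0.6 dB.

0.6 dB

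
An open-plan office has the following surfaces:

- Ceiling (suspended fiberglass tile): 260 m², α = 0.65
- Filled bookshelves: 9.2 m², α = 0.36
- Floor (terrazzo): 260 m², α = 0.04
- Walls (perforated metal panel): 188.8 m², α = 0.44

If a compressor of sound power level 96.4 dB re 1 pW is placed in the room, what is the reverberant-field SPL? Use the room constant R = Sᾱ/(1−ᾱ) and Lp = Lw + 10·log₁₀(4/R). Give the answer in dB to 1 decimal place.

A = 265.784 sabins; S = 718.0 m².
ᾱ = 0.3702, so room constant R = A/(1−ᾱ) = 422.013 m².
Lp = Lw + 10 log₁₀(4/R) = 96.4 -20.23 = 76.2 dB.

76.2 dB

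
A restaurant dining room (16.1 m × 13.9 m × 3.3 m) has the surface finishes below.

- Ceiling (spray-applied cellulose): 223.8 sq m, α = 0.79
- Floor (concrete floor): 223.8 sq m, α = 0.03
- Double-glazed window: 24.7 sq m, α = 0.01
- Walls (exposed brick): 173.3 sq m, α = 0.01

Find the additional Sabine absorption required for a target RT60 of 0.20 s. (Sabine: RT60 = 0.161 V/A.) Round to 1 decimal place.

409.0 sabins

Total absorption A₁ = 223.8*0.79 + 223.8*0.03 + 24.7*0.01 + 173.3*0.01
  = 176.802 + 6.714 + 0.247 + 1.733 = 185.496 sq m sabins.
Target A₂ = 0.161·738.507/0.20 = 594.498 sabins (V = 738.507 m³).
Additional absorption ΔA = 594.498 − 185.496 = 409.0 sabins.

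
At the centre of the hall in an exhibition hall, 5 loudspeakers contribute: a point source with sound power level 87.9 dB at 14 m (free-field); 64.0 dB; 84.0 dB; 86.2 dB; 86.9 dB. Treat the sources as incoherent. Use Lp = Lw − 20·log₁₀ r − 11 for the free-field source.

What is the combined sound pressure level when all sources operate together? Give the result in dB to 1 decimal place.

Source at 14 m: Lp = 87.9 − 20·log₁₀(14) − 11 = 54.0 dB.
Converting to relative power and adding: 10^(54.0/10) + 10^(64.0/10) + 10^(84.0/10) + 10^(86.2/10) + 10^(86.9/10) = 1.161e+09.
Back to dB: 10·log₁₀ Σ = 90.6 dB.

90.6 dB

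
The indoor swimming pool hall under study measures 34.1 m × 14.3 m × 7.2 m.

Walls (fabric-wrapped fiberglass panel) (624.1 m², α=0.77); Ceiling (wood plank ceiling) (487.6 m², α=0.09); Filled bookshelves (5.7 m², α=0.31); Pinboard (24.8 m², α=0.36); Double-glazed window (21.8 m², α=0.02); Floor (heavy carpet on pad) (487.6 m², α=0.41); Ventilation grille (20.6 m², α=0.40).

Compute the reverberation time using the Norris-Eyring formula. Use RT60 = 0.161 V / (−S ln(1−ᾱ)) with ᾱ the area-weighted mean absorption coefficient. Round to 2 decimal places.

0.57 seconds

Total surface area S = 624.1 + 487.6 + 5.7 + 24.8 + 21.8 + 487.6 + 20.6 = 1672.2 m².
Absorption A = 624.1×0.77 + 487.6×0.09 + 5.7×0.31 + 24.8×0.36 + 21.8×0.02 + 487.6×0.41 + 20.6×0.40 = 743.728 sabins.
Mean coefficient ᾱ = A/S = 0.4448.
Eyring denominator: −S ln(1−ᾱ) = 983.967.
V = 34.1 × 14.3 × 7.2 = 3510.936 m³.
T = 0.161·V/[−S·ln(1−ᾱ)] = 0.161·3510.936/983.967 = 0.57 s.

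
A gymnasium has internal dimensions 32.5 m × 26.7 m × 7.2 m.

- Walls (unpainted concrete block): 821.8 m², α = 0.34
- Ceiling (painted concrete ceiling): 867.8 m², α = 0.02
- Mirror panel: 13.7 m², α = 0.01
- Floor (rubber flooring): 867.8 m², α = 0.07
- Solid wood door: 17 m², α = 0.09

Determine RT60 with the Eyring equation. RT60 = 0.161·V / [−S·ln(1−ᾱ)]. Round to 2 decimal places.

2.60 seconds

Total surface area S = 821.8 + 867.8 + 13.7 + 867.8 + 17 = 2588.1 m².
Σ(Sᵢαᵢ) = 821.8×0.34 + 867.8×0.02 + 13.7×0.01 + 867.8×0.07 + 17×0.09 = 359.181.
Mean coefficient ᾱ = A/S = 0.1388.
−S·ln(1−ᾱ) = −2588.1 × ln(1 − 0.1388) = 386.736.
V = 32.5 × 26.7 × 7.2 = 6247.8 m³.
T = 0.161·V/[−S·ln(1−ᾱ)] = 0.161·6247.8/386.736 = 2.60 s.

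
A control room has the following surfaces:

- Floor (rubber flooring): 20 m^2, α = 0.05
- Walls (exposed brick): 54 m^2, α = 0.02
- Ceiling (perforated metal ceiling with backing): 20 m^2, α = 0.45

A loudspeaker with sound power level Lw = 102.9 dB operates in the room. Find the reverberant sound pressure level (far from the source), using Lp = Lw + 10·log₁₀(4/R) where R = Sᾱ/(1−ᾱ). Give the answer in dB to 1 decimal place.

97.9 dB

Σ(Sᵢαᵢ) = 20×0.05 + 54×0.02 + 20×0.45 = 11.080; total area S = 94.0 m^2.
ᾱ = 11.080/94.0 = 0.1179; R = Sᾱ/(1−ᾱ) = 11.080/(1−0.1179) = 12.561 m^2.
Lp = 102.9 + 10·log₁₀(4/12.561) = 102.9 + (-4.97) = 97.9 dB.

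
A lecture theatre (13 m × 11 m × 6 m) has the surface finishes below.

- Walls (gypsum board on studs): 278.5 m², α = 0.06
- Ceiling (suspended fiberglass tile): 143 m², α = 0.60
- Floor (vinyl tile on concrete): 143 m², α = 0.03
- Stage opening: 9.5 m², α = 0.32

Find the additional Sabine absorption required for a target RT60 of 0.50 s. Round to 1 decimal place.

Equivalent absorption area: A₁ = 278.5×0.06 + 143×0.60 + 143×0.03 + 9.5×0.32 = 109.840 m².
Target A₂ = 0.161·858/0.50 = 276.276 sabins (V = 858 m³).
ΔA = A₂ − A₁ = 276.276 − 109.840 = 166.4 sabins.

166.4 sabins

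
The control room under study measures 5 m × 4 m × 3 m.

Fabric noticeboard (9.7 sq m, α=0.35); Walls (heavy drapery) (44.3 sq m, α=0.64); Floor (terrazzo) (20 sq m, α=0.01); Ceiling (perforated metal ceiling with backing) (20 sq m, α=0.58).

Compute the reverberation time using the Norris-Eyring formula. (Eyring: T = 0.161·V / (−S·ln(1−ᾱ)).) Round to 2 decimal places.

0.17 s

Total surface area S = 9.7 + 44.3 + 20 + 20 = 94.0 sq m.
Absorption A = 9.7·0.35 + 44.3·0.64 + 20·0.01 + 20·0.58 = 43.547 sabins.
Mean coefficient ᾱ = A/S = 0.4633.
−S·ln(1−ᾱ) = −94.0 × ln(1 − 0.4633) = 58.498.
V = 5 × 4 × 3 = 60 m³.
RT60 = 0.161 × 60 / 58.498 = 0.17 s.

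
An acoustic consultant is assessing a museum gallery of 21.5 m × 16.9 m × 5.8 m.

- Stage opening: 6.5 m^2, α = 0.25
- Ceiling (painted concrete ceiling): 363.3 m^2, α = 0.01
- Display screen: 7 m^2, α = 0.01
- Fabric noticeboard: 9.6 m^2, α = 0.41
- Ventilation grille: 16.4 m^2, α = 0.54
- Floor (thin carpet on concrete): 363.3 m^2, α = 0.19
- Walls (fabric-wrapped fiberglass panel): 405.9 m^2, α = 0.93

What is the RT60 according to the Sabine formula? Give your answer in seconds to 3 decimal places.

0.730 sec

Total absorption A = 6.5*0.25 + 363.3*0.01 + 7*0.01 + 9.6*0.41 + 16.4*0.54 + 363.3*0.19 + 405.9*0.93
  = 1.625 + 3.633 + 0.070 + 3.936 + 8.856 + 69.027 + 377.487 = 464.634 m^2 sabins.
Room volume: 2107.43 m³.
RT60 = 0.161 · V / A = 0.161 × 2107.43 / 464.634 = 0.730 s.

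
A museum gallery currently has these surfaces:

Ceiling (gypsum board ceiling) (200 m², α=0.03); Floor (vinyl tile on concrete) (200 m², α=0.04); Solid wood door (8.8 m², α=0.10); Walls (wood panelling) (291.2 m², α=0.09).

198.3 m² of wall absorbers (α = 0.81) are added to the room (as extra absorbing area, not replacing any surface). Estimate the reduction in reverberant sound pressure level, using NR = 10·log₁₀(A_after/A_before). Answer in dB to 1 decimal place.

Summing Sᵢαᵢ: 6.000 + 8.000 + 0.880 + 26.208 → A_before = 41.088 sabins.
Added absorption = 198.3 × 0.81 = 160.623 sabins.
A_after = 41.088 + 160.623 = 201.711 sabins.
NR = 10·log₁₀(201.711/41.088) = 6.9 dB.

6.9 dB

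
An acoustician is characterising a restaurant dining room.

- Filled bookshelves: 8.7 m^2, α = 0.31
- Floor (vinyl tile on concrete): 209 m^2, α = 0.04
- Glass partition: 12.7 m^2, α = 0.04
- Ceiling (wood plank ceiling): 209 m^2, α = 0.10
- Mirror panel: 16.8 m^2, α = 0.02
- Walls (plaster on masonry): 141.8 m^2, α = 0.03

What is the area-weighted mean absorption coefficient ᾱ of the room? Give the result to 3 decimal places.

Total surface area S = 598.0 m^2.
Weighted sum Σ Sα = 37.055.
ᾱ = 37.055 / 598.0 = 0.062.

0.062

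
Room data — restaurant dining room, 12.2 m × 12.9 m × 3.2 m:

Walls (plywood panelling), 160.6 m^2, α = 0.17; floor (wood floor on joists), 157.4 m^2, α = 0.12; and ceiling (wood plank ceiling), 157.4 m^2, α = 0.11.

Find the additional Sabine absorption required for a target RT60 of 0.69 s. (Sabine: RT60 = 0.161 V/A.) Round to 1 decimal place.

A₁ = Σ Sᵢαᵢ = 160.6×0.17 + 157.4×0.12 + 157.4×0.11 = 63.504 sabins.
For T = 0.69 s, need A₂ = 0.161·V/T = 0.161·503.616/0.69 = 117.510 sabins.
Additional absorption ΔA = 117.510 − 63.504 = 54.0 sabins.

54.0 sabins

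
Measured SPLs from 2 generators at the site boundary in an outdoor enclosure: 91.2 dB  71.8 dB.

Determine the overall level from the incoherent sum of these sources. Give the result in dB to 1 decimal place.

91.2 dB

Converting to relative power and adding: 10^(91.2/10) + 10^(71.8/10) = 1.333e+09.
L_total = 10·log₁₀(1.333e+09) = 91.2 dB.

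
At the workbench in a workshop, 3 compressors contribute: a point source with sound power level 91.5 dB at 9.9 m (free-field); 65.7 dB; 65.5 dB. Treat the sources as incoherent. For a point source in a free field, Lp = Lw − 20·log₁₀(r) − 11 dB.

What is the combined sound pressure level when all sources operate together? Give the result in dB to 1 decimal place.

Source at 9.9 m: Lp = 91.5 − 20·log₁₀(9.9) − 11 = 60.6 dB.
Sum in the linear (power) domain: Σ 10^(Lᵢ/10) = 10^(60.6/10) + 10^(65.7/10) + 10^(65.5/10) = 8.412e+06.
Back to dB: 10·log₁₀ Σ = 69.2 dB.

69.2 dB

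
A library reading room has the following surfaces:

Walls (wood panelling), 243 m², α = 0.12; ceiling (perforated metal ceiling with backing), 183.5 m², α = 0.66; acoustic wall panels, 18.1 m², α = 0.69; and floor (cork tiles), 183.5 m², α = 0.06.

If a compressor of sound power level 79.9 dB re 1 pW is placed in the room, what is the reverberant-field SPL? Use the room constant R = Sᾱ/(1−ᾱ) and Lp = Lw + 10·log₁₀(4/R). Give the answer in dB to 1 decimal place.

62.1 dB

Σ(Sᵢαᵢ) = 243×0.12 + 183.5×0.66 + 18.1×0.69 + 183.5×0.06 = 173.769; total area S = 628.1 m².
ᾱ = 173.769/628.1 = 0.2767; R = Sᾱ/(1−ᾱ) = 173.769/(1−0.2767) = 240.245 m².
Lp = 79.9 + 10·log₁₀(4/240.245) = 79.9 + (-17.79) = 62.1 dB.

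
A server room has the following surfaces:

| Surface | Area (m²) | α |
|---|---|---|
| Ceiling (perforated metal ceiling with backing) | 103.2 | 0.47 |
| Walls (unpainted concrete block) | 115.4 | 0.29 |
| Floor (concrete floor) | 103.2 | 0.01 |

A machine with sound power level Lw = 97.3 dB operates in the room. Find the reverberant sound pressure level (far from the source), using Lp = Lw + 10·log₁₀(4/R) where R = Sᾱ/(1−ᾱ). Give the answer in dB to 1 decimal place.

82.8 dB

A = 83.002 sabins; S = 321.8 m².
ᾱ = 83.002/321.8 = 0.2579; R = Sᾱ/(1−ᾱ) = 83.002/(1−0.2579) = 111.847 m².
Lp = 97.3 + 10·log₁₀(4/111.847) = 97.3 + (-14.47) = 82.8 dB.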